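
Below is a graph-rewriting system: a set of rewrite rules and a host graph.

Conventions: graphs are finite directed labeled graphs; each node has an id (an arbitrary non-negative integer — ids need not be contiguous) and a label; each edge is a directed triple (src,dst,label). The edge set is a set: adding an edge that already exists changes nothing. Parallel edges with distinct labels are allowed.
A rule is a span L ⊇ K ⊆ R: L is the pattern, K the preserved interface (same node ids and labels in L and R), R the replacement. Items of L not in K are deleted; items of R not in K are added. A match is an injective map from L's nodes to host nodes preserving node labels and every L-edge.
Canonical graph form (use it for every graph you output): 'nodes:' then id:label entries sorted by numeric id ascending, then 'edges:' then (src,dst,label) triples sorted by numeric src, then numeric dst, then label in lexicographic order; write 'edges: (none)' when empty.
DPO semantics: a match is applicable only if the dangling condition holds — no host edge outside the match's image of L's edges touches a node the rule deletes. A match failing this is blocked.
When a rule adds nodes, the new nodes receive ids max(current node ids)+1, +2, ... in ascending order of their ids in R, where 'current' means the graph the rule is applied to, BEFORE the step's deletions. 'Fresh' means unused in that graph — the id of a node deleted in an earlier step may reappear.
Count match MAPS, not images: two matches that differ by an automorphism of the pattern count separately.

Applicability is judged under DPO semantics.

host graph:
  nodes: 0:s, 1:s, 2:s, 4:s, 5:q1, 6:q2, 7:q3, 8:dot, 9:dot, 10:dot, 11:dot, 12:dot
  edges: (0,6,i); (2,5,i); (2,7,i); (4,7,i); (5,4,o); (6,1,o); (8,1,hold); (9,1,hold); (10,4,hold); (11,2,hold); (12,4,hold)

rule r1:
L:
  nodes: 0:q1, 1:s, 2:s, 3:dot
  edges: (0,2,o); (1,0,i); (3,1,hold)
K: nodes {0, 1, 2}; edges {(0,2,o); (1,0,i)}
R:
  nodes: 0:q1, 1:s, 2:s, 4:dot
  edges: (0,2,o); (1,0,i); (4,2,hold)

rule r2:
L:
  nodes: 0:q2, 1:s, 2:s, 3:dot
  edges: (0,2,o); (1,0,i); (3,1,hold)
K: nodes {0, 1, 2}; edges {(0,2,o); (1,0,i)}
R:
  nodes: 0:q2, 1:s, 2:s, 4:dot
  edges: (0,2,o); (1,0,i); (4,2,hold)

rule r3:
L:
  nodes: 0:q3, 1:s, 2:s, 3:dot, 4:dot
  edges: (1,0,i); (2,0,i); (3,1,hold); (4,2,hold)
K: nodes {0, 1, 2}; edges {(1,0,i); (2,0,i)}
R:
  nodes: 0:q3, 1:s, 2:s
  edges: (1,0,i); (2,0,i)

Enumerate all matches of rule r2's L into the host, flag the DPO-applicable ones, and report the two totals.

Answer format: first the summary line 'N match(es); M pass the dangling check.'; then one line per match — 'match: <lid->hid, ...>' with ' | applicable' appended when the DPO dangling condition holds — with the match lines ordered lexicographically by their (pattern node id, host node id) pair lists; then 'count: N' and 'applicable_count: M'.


0 match(es); 0 pass the dangling check.
count: 0
applicable_count: 0


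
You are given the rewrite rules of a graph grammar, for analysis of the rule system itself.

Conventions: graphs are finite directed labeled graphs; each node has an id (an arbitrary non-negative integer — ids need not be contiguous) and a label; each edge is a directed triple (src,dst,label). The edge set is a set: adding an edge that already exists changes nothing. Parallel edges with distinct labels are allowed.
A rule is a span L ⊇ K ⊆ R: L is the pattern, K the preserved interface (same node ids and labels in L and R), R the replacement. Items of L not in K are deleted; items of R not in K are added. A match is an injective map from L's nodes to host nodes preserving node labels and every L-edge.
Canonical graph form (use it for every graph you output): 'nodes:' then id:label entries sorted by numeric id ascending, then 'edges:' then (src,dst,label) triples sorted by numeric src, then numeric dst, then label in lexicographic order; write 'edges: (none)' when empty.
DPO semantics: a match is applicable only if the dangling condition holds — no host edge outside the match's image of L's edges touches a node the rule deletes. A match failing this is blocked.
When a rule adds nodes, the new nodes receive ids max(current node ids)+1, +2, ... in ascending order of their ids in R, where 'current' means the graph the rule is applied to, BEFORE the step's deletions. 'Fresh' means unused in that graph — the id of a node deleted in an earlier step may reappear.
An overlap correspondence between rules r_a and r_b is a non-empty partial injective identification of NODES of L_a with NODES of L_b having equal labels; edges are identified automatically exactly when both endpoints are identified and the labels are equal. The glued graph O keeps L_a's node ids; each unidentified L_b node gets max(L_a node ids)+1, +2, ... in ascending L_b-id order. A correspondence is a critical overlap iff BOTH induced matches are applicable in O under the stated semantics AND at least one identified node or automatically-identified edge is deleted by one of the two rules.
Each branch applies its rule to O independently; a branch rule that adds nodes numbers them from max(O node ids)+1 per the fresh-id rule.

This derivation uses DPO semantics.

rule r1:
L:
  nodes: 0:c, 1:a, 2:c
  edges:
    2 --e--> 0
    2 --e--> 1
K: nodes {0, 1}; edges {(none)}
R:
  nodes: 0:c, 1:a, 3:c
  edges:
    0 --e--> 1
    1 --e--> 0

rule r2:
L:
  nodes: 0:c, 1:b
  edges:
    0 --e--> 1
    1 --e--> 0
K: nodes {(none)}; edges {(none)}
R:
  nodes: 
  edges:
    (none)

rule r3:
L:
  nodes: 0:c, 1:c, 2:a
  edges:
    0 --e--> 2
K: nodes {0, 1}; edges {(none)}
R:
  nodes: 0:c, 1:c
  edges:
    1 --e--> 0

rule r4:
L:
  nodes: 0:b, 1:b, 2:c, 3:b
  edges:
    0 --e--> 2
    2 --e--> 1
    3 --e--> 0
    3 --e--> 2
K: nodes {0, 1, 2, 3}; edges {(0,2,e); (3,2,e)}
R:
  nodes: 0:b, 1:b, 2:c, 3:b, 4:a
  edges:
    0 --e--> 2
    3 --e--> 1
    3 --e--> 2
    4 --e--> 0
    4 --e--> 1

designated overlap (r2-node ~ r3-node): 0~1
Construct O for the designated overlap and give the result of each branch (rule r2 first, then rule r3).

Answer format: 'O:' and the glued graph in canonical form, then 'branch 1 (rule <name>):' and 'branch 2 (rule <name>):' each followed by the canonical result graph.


O:
nodes: 0:c, 1:b, 2:c, 3:a
edges: (0,1,e); (1,0,e); (2,3,e)
branch 1 (rule r2):
nodes: 2:c, 3:a
edges: (2,3,e)
branch 2 (rule r3):
nodes: 0:c, 1:b, 2:c
edges: (0,1,e); (0,2,e); (1,0,e)


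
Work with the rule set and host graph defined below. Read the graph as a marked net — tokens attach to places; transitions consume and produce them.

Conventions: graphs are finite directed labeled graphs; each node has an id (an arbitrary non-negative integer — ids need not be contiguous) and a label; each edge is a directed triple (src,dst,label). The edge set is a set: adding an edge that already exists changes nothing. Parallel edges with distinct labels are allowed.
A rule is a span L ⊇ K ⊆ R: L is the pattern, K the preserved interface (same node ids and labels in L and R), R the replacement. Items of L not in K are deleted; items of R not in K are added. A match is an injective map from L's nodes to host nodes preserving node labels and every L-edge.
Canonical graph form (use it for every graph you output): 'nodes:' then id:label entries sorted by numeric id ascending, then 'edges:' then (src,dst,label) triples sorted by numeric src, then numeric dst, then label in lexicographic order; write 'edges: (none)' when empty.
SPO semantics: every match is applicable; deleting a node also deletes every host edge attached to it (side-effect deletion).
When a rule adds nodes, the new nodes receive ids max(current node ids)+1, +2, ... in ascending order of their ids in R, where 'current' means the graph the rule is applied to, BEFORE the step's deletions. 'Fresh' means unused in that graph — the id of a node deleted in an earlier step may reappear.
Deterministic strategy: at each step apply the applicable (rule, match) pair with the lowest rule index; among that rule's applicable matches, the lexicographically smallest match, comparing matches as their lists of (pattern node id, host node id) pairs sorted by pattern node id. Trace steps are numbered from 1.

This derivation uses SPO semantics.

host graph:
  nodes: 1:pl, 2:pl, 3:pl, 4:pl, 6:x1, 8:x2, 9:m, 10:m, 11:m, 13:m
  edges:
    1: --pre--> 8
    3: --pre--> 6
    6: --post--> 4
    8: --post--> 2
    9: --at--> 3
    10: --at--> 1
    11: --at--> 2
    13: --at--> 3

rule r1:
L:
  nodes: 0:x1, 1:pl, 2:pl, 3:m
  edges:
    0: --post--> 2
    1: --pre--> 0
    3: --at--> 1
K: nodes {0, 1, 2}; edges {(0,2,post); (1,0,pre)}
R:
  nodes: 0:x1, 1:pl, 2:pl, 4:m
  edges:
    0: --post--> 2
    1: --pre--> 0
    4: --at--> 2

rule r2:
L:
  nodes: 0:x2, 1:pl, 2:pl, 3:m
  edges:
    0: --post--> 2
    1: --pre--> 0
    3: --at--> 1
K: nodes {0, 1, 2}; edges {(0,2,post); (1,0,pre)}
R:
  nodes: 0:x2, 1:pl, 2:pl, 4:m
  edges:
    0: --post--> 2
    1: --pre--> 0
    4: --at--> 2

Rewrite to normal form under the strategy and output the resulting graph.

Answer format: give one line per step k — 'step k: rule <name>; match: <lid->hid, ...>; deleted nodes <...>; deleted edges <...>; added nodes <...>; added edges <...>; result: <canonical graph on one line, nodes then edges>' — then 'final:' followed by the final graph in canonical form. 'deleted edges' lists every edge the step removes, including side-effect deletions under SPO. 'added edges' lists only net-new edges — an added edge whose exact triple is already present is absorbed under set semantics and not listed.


step 1: rule r1; match: 0->6, 1->3, 2->4, 3->9; deleted nodes 9; deleted edges (9,3,at); added nodes 14; added edges (14,4,at); result: nodes: 1:pl, 2:pl, 3:pl, 4:pl, 6:x1, 8:x2, 10:m, 11:m, 13:m, 14:m edges: (1,8,pre); (3,6,pre); (6,4,post); (8,2,post); (10,1,at); (11,2,at); (13,3,at); (14,4,at)
step 2: rule r1; match: 0->6, 1->3, 2->4, 3->13; deleted nodes 13; deleted edges (13,3,at); added nodes 15; added edges (15,4,at); result: nodes: 1:pl, 2:pl, 3:pl, 4:pl, 6:x1, 8:x2, 10:m, 11:m, 14:m, 15:m edges: (1,8,pre); (3,6,pre); (6,4,post); (8,2,post); (10,1,at); (11,2,at); (14,4,at); (15,4,at)
step 3: rule r2; match: 0->8, 1->1, 2->2, 3->10; deleted nodes 10; deleted edges (10,1,at); added nodes 16; added edges (16,2,at); result: nodes: 1:pl, 2:pl, 3:pl, 4:pl, 6:x1, 8:x2, 11:m, 14:m, 15:m, 16:m edges: (1,8,pre); (3,6,pre); (6,4,post); (8,2,post); (11,2,at); (14,4,at); (15,4,at); (16,2,at)
final:
nodes: 1:pl, 2:pl, 3:pl, 4:pl, 6:x1, 8:x2, 11:m, 14:m, 15:m, 16:m
edges: (1,8,pre); (3,6,pre); (6,4,post); (8,2,post); (11,2,at); (14,4,at); (15,4,at); (16,2,at)


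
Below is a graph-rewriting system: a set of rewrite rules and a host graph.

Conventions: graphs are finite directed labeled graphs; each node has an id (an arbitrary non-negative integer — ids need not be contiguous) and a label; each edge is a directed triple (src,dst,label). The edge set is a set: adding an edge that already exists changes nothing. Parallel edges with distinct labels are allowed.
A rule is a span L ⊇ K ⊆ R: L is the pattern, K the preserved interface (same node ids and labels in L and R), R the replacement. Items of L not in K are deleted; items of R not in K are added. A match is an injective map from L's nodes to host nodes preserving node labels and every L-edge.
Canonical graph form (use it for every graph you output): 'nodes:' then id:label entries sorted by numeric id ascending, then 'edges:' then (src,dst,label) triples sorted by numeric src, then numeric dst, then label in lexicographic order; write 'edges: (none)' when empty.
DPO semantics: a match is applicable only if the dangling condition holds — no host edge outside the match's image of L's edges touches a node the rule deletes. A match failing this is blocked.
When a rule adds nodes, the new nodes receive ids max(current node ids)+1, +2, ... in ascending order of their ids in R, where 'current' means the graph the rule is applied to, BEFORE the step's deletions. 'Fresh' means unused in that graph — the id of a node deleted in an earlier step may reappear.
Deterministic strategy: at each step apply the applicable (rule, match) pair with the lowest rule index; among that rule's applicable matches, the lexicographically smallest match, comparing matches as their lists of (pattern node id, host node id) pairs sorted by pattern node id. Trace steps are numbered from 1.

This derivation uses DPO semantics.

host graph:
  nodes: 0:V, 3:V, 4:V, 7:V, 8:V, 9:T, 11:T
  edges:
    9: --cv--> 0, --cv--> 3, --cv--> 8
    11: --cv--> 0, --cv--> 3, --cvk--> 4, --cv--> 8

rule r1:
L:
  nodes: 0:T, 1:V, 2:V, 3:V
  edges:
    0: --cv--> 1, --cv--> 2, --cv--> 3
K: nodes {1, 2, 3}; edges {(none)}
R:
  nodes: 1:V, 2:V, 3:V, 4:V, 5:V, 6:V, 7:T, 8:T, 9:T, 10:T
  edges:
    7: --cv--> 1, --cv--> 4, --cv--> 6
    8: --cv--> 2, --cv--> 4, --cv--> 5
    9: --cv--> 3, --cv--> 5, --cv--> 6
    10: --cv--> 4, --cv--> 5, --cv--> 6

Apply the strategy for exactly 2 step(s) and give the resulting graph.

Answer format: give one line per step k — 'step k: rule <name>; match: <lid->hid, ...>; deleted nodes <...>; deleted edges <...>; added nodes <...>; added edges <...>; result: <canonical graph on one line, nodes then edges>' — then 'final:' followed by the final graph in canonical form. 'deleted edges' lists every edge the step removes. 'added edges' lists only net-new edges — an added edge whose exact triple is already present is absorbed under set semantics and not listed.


step 1: rule r1; match: 0->9, 1->0, 2->3, 3->8; deleted nodes 9; deleted edges (9,0,cv); (9,3,cv); (9,8,cv); added nodes 12, 13, 14, 15, 16, 17, 18; added edges (15,0,cv); (15,12,cv); (15,14,cv); (16,3,cv); (16,12,cv); (16,13,cv); (17,8,cv); (17,13,cv); (17,14,cv); (18,12,cv); (18,13,cv); (18,14,cv); result: nodes: 0:V, 3:V, 4:V, 7:V, 8:V, 11:T, 12:V, 13:V, 14:V, 15:T, 16:T, 17:T, 18:T edges: (11,0,cv); (11,3,cv); (11,4,cvk); (11,8,cv); (15,0,cv); (15,12,cv); (15,14,cv); (16,3,cv); (16,12,cv); (16,13,cv); (17,8,cv); (17,13,cv); (17,14,cv); (18,12,cv); (18,13,cv); (18,14,cv)
step 2: rule r1; match: 0->15, 1->0, 2->12, 3->14; deleted nodes 15; deleted edges (15,0,cv); (15,12,cv); (15,14,cv); added nodes 19, 20, 21, 22, 23, 24, 25; added edges (22,0,cv); (22,19,cv); (22,21,cv); (23,12,cv); (23,19,cv); (23,20,cv); (24,14,cv); (24,20,cv); (24,21,cv); (25,19,cv); (25,20,cv); (25,21,cv); result: nodes: 0:V, 3:V, 4:V, 7:V, 8:V, 11:T, 12:V, 13:V, 14:V, 16:T, 17:T, 18:T, 19:V, 20:V, 21:V, 22:T, 23:T, 24:T, 25:T edges: (11,0,cv); (11,3,cv); (11,4,cvk); (11,8,cv); (16,3,cv); (16,12,cv); (16,13,cv); (17,8,cv); (17,13,cv); (17,14,cv); (18,12,cv); (18,13,cv); (18,14,cv); (22,0,cv); (22,19,cv); (22,21,cv); (23,12,cv); (23,19,cv); (23,20,cv); (24,14,cv); (24,20,cv); (24,21,cv); (25,19,cv); (25,20,cv); (25,21,cv)
final:
nodes: 0:V, 3:V, 4:V, 7:V, 8:V, 11:T, 12:V, 13:V, 14:V, 16:T, 17:T, 18:T, 19:V, 20:V, 21:V, 22:T, 23:T, 24:T, 25:T
edges: (11,0,cv); (11,3,cv); (11,4,cvk); (11,8,cv); (16,3,cv); (16,12,cv); (16,13,cv); (17,8,cv); (17,13,cv); (17,14,cv); (18,12,cv); (18,13,cv); (18,14,cv); (22,0,cv); (22,19,cv); (22,21,cv); (23,12,cv); (23,19,cv); (23,20,cv); (24,14,cv); (24,20,cv); (24,21,cv); (25,19,cv); (25,20,cv); (25,21,cv)


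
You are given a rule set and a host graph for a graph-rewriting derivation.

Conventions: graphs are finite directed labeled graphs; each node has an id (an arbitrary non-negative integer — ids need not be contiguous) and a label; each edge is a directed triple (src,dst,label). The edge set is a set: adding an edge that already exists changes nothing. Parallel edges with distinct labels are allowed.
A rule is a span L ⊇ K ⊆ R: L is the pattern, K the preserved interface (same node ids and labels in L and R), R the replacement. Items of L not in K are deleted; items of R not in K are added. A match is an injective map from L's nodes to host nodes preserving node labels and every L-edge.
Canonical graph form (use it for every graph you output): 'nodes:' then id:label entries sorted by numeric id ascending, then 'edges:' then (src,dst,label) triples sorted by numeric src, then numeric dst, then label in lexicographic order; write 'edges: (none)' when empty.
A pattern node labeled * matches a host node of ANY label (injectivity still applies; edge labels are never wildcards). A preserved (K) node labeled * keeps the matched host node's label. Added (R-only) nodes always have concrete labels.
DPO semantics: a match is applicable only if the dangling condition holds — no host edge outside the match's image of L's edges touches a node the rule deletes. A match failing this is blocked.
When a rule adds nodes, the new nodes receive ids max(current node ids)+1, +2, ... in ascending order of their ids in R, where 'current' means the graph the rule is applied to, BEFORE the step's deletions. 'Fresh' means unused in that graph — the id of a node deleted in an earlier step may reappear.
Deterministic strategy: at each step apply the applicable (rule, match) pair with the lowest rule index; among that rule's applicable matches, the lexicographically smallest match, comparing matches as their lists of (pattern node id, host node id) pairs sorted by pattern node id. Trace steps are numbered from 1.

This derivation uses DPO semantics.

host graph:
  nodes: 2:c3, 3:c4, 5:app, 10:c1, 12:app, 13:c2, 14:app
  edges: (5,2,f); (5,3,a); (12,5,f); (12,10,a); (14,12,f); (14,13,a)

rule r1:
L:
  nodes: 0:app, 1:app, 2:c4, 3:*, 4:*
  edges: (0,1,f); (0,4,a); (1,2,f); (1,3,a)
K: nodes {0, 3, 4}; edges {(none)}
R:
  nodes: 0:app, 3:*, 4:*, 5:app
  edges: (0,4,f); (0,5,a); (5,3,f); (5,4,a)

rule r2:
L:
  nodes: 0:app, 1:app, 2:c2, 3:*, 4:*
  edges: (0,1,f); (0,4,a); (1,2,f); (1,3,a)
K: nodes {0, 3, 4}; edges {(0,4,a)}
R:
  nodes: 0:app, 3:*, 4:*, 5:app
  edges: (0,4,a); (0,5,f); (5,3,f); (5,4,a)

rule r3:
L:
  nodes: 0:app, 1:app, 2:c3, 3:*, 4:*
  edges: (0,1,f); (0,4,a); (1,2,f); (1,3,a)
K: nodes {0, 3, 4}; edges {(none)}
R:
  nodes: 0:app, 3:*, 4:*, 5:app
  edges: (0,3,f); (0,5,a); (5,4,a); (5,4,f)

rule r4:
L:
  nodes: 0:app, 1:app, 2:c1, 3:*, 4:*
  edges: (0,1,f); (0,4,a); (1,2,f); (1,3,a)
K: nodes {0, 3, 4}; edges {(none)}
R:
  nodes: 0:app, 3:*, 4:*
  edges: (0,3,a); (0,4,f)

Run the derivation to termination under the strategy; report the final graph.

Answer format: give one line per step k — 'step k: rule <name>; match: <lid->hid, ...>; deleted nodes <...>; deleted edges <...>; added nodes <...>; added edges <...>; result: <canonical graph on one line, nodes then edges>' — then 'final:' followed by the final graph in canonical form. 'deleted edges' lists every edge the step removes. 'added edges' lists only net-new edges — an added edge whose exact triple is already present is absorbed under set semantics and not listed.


step 1: rule r3; match: 0->12, 1->5, 2->2, 3->3, 4->10; deleted nodes 2, 5; deleted edges (5,2,f); (5,3,a); (12,5,f); (12,10,a); added nodes 15; added edges (12,3,f); (12,15,a); (15,10,a); (15,10,f); result: nodes: 3:c4, 10:c1, 12:app, 13:c2, 14:app, 15:app edges: (12,3,f); (12,15,a); (14,12,f); (14,13,a); (15,10,a); (15,10,f)
step 2: rule r1; match: 0->14, 1->12, 2->3, 3->15, 4->13; deleted nodes 3, 12; deleted edges (12,3,f); (12,15,a); (14,12,f); (14,13,a); added nodes 16; added edges (14,13,f); (14,16,a); (16,13,a); (16,15,f); result: nodes: 10:c1, 13:c2, 14:app, 15:app, 16:app edges: (14,13,f); (14,16,a); (15,10,a); (15,10,f); (16,13,a); (16,15,f)
final:
nodes: 10:c1, 13:c2, 14:app, 15:app, 16:app
edges: (14,13,f); (14,16,a); (15,10,a); (15,10,f); (16,13,a); (16,15,f)


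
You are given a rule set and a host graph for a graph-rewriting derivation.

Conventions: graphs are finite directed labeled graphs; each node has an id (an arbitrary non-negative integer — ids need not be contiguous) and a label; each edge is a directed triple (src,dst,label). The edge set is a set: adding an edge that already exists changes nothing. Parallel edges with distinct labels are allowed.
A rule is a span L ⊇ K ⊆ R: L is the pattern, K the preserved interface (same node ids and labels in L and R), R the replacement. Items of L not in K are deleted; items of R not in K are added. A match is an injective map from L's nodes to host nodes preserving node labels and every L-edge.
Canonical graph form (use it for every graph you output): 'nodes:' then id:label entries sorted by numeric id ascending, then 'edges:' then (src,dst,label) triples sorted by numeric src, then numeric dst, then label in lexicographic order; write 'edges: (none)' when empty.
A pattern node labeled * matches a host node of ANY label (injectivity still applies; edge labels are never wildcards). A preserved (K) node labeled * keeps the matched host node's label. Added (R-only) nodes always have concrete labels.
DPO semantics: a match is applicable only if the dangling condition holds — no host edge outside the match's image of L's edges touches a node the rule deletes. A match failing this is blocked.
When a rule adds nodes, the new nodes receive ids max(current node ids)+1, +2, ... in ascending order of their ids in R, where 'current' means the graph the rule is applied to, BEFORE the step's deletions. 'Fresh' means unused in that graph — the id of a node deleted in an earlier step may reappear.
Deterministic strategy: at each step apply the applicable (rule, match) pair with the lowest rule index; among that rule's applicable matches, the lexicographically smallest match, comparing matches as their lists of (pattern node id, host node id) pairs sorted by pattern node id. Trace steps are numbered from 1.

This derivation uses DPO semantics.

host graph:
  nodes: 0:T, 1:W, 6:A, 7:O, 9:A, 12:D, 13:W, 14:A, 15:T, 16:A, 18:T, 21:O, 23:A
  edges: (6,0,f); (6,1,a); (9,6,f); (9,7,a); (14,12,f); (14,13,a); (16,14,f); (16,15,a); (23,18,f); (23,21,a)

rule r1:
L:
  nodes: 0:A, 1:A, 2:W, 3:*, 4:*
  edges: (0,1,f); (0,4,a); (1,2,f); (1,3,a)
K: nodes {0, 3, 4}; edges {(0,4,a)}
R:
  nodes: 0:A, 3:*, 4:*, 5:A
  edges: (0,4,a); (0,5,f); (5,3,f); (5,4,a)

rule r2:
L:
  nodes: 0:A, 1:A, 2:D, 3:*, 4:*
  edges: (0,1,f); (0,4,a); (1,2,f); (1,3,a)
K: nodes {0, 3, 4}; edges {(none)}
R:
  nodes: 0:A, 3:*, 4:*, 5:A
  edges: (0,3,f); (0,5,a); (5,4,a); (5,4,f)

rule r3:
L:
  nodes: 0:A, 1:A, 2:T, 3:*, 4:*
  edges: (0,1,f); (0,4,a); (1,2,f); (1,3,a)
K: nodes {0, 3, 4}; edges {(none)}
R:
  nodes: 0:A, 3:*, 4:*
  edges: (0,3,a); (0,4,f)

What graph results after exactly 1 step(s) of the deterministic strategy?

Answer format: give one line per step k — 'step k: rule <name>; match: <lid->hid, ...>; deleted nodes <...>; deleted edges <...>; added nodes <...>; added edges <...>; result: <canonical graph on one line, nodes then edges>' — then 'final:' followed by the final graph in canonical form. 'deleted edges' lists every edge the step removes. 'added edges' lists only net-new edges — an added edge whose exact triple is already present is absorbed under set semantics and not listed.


step 1: rule r2; match: 0->16, 1->14, 2->12, 3->13, 4->15; deleted nodes 12, 14; deleted edges (14,12,f); (14,13,a); (16,14,f); (16,15,a); added nodes 24; added edges (16,13,f); (16,24,a); (24,15,a); (24,15,f); result: nodes: 0:T, 1:W, 6:A, 7:O, 9:A, 13:W, 15:T, 16:A, 18:T, 21:O, 23:A, 24:A edges: (6,0,f); (6,1,a); (9,6,f); (9,7,a); (16,13,f); (16,24,a); (23,18,f); (23,21,a); (24,15,a); (24,15,f)
final:
nodes: 0:T, 1:W, 6:A, 7:O, 9:A, 13:W, 15:T, 16:A, 18:T, 21:O, 23:A, 24:A
edges: (6,0,f); (6,1,a); (9,6,f); (9,7,a); (16,13,f); (16,24,a); (23,18,f); (23,21,a); (24,15,a); (24,15,f)


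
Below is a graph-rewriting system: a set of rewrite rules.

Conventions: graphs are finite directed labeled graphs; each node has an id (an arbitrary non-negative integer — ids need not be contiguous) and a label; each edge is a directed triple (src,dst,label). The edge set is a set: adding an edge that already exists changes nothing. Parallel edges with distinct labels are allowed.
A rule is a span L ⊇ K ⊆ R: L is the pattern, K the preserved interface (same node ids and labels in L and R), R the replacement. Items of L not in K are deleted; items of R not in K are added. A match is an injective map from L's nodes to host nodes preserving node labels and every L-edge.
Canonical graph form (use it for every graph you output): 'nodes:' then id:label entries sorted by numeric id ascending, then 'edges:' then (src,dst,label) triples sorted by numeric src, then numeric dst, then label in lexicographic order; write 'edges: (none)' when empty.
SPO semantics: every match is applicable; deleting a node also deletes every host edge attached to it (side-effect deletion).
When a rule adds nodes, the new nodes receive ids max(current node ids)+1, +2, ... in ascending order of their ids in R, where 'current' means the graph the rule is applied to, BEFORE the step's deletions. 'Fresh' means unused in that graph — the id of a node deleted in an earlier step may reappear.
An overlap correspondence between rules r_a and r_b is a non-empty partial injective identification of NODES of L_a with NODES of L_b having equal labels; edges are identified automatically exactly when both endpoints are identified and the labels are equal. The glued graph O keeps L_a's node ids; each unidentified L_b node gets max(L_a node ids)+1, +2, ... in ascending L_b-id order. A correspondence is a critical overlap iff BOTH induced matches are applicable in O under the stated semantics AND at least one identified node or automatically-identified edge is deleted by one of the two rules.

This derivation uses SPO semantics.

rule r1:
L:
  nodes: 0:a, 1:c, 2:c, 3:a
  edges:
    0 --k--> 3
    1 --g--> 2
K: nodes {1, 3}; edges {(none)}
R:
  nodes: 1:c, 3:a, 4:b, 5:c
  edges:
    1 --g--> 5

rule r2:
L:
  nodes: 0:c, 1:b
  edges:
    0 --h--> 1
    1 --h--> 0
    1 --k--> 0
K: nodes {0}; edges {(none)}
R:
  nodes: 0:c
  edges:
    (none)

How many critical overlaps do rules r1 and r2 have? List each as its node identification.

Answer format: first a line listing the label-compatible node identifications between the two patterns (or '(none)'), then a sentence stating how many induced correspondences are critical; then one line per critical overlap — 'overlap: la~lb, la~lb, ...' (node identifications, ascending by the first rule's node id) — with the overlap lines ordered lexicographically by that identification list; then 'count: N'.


label-compatible node identifications between L(r1) and L(r2): 1~0, 2~0
1 of the induced correspondences is a critical overlap of r1 and r2.
overlap: 2~0
count: 1


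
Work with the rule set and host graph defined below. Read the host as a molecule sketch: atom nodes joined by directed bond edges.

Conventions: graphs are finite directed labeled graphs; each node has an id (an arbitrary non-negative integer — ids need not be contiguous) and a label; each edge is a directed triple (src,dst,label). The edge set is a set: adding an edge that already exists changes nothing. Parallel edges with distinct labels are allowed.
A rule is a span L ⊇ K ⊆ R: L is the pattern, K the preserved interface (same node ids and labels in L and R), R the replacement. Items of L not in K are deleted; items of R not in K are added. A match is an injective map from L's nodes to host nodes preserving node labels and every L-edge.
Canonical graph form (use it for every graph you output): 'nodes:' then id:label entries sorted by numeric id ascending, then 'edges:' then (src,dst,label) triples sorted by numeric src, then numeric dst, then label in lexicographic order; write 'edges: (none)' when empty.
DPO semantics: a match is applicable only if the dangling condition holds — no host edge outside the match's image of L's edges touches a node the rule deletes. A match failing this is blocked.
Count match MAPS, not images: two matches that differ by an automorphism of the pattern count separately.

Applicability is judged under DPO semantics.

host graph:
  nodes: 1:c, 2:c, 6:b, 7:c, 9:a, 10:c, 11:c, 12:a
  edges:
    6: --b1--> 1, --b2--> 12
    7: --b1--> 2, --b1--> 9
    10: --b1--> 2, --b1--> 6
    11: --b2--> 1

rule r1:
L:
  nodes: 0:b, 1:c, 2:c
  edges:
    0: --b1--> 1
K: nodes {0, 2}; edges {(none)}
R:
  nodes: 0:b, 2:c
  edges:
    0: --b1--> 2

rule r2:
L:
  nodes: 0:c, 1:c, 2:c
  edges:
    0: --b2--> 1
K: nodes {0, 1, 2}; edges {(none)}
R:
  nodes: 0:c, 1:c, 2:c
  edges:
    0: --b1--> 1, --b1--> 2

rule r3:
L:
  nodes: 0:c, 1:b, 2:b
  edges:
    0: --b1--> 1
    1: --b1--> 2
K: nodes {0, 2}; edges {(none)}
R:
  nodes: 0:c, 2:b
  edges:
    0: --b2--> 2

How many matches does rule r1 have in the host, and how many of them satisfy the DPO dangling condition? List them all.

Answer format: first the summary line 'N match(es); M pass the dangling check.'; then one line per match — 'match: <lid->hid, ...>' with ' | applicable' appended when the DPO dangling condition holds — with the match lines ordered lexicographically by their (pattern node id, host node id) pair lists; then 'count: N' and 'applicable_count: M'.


4 match(es); 0 pass the dangling check.
match: 0->6, 1->1, 2->2
match: 0->6, 1->1, 2->7
match: 0->6, 1->1, 2->10
match: 0->6, 1->1, 2->11
count: 4
applicable_count: 0


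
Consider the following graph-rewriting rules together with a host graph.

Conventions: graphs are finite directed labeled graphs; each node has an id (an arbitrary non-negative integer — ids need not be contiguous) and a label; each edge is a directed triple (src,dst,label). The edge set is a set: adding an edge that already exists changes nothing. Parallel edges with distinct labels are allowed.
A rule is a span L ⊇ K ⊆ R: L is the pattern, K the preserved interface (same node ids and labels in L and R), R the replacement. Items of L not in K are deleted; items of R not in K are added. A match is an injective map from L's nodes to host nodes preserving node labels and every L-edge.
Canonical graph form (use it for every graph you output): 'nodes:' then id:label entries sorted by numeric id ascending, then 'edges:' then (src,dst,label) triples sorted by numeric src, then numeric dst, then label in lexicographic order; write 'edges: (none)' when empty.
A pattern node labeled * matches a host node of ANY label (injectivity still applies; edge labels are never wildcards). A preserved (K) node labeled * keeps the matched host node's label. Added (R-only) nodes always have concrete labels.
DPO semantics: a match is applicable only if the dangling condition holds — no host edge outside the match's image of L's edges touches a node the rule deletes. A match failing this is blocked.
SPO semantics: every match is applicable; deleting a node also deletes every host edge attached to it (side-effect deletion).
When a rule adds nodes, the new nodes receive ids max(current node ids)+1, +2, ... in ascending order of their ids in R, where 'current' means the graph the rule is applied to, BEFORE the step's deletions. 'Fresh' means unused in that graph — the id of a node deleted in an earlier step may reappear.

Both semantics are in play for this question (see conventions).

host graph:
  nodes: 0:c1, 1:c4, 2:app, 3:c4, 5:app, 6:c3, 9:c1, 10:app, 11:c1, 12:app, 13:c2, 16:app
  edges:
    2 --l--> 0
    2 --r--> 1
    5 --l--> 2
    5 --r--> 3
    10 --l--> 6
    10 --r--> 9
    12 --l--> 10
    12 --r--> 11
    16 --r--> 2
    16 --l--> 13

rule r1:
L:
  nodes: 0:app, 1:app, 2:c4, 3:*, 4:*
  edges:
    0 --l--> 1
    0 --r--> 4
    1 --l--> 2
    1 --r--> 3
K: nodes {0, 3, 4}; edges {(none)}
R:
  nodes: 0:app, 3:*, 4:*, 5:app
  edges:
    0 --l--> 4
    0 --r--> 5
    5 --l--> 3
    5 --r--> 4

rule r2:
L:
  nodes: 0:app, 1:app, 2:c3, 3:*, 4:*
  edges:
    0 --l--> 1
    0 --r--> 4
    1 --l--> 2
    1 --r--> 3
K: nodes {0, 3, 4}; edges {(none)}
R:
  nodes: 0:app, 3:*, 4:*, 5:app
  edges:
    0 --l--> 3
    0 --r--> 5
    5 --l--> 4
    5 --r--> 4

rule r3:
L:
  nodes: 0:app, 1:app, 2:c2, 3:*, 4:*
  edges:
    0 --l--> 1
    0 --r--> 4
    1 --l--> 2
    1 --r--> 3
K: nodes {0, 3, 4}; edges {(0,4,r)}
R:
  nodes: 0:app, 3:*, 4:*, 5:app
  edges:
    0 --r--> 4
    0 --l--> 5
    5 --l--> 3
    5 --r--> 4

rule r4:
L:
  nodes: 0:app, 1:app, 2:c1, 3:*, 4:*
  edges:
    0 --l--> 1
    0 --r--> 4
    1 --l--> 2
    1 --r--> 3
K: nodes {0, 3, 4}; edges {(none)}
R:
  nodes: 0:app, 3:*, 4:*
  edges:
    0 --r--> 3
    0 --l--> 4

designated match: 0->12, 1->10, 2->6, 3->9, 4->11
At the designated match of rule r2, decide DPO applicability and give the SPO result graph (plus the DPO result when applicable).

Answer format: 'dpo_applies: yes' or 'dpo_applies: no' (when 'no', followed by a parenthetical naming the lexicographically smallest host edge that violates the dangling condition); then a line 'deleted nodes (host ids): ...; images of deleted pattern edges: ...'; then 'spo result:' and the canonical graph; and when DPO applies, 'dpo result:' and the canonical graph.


dpo_applies: yes
deleted nodes (host ids): 6, 10; images of deleted pattern edges: (10,6,l); (10,9,r); (12,10,l); (12,11,r)
spo result:
nodes: 0:c1, 1:c4, 2:app, 3:c4, 5:app, 9:c1, 11:c1, 12:app, 13:c2, 16:app, 17:app
edges: (2,0,l); (2,1,r); (5,2,l); (5,3,r); (12,9,l); (12,17,r); (16,2,r); (16,13,l); (17,11,l); (17,11,r)
dpo result:
nodes: 0:c1, 1:c4, 2:app, 3:c4, 5:app, 9:c1, 11:c1, 12:app, 13:c2, 16:app, 17:app
edges: (2,0,l); (2,1,r); (5,2,l); (5,3,r); (12,9,l); (12,17,r); (16,2,r); (16,13,l); (17,11,l); (17,11,r)


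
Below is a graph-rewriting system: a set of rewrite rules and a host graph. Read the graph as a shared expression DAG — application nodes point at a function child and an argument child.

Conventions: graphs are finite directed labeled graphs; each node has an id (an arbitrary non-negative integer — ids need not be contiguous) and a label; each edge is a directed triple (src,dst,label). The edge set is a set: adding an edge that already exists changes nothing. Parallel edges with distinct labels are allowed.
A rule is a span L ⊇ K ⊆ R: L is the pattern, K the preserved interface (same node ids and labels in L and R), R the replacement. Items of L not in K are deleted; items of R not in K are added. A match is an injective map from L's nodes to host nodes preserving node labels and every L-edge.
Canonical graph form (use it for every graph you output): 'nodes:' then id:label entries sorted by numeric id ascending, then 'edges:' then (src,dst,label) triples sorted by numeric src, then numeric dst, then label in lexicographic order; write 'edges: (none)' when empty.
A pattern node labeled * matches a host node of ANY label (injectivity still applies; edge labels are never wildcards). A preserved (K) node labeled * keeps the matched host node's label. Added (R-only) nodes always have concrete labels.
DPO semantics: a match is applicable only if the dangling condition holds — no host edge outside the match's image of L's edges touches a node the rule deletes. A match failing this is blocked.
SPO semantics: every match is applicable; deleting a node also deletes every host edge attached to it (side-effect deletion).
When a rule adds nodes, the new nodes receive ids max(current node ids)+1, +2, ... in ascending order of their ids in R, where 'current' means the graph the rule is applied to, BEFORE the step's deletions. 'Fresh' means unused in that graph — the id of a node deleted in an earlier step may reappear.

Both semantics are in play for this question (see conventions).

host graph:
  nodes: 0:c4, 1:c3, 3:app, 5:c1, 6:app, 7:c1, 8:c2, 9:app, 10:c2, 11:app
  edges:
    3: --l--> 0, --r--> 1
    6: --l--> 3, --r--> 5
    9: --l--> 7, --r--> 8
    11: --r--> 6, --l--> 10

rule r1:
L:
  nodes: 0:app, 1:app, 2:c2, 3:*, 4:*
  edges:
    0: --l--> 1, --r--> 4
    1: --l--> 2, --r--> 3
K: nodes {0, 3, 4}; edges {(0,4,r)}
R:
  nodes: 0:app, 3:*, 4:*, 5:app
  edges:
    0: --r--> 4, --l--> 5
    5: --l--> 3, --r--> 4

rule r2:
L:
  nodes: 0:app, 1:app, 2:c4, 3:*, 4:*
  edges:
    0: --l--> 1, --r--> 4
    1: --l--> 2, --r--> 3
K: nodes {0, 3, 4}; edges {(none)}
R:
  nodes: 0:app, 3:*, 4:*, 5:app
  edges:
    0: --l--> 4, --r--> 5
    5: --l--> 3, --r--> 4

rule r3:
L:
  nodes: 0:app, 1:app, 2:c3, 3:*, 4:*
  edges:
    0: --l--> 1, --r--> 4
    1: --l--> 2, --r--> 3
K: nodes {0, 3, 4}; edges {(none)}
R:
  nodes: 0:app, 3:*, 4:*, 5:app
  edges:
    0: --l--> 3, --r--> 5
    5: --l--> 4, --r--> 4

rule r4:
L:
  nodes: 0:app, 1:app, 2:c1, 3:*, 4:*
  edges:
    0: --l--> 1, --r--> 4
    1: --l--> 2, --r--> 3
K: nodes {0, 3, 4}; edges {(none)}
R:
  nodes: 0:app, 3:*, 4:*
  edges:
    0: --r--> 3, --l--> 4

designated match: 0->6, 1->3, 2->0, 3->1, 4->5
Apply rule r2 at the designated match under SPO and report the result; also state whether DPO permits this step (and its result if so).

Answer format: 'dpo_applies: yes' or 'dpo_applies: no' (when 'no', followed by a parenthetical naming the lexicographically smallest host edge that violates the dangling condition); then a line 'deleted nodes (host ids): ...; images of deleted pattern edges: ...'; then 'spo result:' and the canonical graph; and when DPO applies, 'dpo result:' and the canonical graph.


dpo_applies: yes
deleted nodes (host ids): 0, 3; images of deleted pattern edges: (3,0,l); (3,1,r); (6,3,l); (6,5,r)
spo result:
nodes: 1:c3, 5:c1, 6:app, 7:c1, 8:c2, 9:app, 10:c2, 11:app, 12:app
edges: (6,5,l); (6,12,r); (9,7,l); (9,8,r); (11,6,r); (11,10,l); (12,1,l); (12,5,r)
dpo result:
nodes: 1:c3, 5:c1, 6:app, 7:c1, 8:c2, 9:app, 10:c2, 11:app, 12:app
edges: (6,5,l); (6,12,r); (9,7,l); (9,8,r); (11,6,r); (11,10,l); (12,1,l); (12,5,r)


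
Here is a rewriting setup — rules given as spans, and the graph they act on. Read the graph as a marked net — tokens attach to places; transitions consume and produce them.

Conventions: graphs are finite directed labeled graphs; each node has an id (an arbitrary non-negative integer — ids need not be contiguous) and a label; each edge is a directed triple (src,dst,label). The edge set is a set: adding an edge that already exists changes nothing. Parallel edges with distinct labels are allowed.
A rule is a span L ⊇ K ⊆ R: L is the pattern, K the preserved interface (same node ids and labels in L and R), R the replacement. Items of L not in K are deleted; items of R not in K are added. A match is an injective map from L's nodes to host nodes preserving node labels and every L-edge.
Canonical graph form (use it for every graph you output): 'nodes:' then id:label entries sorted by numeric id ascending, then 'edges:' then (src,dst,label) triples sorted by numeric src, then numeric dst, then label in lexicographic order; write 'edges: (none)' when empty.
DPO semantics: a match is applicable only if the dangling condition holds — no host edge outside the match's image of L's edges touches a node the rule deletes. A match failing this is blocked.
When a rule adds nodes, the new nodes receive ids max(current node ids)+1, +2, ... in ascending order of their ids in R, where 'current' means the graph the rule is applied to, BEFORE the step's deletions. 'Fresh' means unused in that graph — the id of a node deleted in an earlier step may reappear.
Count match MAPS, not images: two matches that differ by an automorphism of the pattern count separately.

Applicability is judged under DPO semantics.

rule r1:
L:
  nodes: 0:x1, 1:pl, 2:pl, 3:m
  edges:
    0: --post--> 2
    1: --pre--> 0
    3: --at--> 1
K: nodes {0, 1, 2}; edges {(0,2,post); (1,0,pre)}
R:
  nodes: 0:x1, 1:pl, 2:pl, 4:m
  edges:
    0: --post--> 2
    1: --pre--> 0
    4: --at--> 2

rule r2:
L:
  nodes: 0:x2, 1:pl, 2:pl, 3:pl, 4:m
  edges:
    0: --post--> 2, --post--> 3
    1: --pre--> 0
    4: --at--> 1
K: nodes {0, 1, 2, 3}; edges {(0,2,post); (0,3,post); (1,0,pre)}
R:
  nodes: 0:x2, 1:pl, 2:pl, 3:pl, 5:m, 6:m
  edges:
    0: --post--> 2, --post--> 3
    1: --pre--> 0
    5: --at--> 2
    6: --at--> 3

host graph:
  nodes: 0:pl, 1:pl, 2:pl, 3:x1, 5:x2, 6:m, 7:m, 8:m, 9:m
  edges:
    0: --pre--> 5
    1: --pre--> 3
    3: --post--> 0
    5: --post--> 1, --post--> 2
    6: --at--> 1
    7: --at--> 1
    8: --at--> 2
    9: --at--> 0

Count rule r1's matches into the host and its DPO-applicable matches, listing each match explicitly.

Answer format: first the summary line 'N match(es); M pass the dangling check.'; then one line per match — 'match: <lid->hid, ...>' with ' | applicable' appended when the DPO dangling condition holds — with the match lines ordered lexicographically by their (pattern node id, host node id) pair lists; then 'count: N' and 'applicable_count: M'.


2 match(es); 2 pass the dangling check.
match: 0->3, 1->1, 2->0, 3->6 | applicable
match: 0->3, 1->1, 2->0, 3->7 | applicable
count: 2
applicable_count: 2
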